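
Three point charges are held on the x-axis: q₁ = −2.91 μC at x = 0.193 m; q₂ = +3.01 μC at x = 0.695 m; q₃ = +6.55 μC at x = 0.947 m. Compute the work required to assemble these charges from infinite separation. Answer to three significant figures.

0.319 J

The work to assemble the configuration equals its total potential energy, U = Σ kqᵢqⱼ/rᵢⱼ over all pairs.
Pair separations: r₁₂ = 0.502 m, r₁₃ = 0.754 m, r₂₃ = 0.252 m.
U = (-0.157) + (-0.227) + (0.703) = 0.319 J.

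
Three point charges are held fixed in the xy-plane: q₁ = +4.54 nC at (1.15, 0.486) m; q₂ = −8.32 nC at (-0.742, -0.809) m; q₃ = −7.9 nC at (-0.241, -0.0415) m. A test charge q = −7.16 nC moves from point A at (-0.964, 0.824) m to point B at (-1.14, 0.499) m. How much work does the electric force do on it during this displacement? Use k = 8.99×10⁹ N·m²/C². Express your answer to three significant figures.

-1.09×10⁻⁷ J

The work done by the electric force is W_field = −ΔU = −q(V_B − V_A) = q(V_A − V_B).
At A: distances to the source charges are 2.14 m, 1.65 m, 1.13 m; V_A = Σ kqᵢ/rᵢ = -89.3 V.
At B: distances to the source charges are 2.29 m, 1.37 m, 1.05 m; V_B = Σ kqᵢ/rᵢ = -105 V.
ΔV = V_B − V_A = -15.3 V.
W_field = −qΔV = −(-7.16×10⁻⁹ C)(-15.3 V) = -1.09×10⁻⁷ J.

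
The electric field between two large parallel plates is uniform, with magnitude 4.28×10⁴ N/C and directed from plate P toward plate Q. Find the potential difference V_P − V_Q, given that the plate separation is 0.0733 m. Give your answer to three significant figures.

In a uniform field, potential decreases in the direction of E: ΔV = −E·d for a displacement d parallel to E.
Going from Q to P is a displacement of 0.0733 m opposite to the field, so V_P − V_Q = +Ed = 3140 V.

3140 V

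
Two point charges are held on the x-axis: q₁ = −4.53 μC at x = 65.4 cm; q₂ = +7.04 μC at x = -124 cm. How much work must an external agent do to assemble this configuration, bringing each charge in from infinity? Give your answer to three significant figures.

-0.151 J

The work to assemble the configuration equals its total potential energy, U = Σ kqᵢqⱼ/rᵢⱼ over all pairs.
Pair separations: r₁₂ = 1.89 m.
U = (-0.151) = -0.151 J.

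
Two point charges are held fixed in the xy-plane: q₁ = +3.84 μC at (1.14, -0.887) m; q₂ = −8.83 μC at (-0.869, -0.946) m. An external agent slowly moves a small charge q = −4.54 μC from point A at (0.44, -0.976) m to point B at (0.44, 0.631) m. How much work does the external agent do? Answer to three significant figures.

0.0289 J

For quasistatic motion the external work equals the change in potential energy: W_ext = qΔV = q(V_B − V_A).
At A: distances to the source charges are 0.706 m, 1.31 m; V_A = Σ kqᵢ/rᵢ = -1.17×10⁴ V.
At B: distances to the source charges are 1.67 m, 2.05 m; V_B = Σ kqᵢ/rᵢ = -1.81×10⁴ V.
ΔV = V_B − V_A = -6380 V.
W_ext = qΔV = (-4.54×10⁻⁶ C)(-6380 V) = 0.0289 J.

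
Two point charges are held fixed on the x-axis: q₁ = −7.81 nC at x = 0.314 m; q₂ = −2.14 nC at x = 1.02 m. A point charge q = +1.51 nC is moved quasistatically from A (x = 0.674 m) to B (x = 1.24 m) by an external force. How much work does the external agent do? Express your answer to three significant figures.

1.32×10⁻⁷ J

For quasistatic motion the external work equals the change in potential energy: W_ext = qΔV = q(V_B − V_A).
At A: distances to the source charges are 0.360 m, 0.346 m; V_A = Σ kqᵢ/rᵢ = -251 V.
At B: distances to the source charges are 0.926 m, 0.220 m; V_B = Σ kqᵢ/rᵢ = -163 V.
ΔV = V_B − V_A = 87.4 V.
W_ext = qΔV = (1.51×10⁻⁹ C)(87.4 V) = 1.32×10⁻⁷ J.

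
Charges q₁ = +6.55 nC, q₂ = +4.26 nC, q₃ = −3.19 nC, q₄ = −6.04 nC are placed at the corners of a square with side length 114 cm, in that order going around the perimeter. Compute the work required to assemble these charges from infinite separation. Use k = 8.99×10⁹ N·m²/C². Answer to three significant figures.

-3.07×10⁻⁷ J

The work to assemble the configuration equals its total potential energy, U = Σ kqᵢqⱼ/rᵢⱼ over all pairs.
The four side pairs have separation 1.14 m and the two diagonal pairs 1.61 m.
Summing all 6 pair terms gives U = -3.07×10⁻⁷ J.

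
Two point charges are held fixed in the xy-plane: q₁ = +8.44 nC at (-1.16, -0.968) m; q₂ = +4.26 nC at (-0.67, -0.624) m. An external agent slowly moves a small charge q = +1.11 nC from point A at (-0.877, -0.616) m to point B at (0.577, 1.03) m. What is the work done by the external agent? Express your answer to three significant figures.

For quasistatic motion the external work equals the change in potential energy: W_ext = qΔV = q(V_B − V_A).
At A: distances to the source charges are 0.452 m, 0.207 m; V_A = Σ kqᵢ/rᵢ = 353 V.
At B: distances to the source charges are 2.65 m, 2.07 m; V_B = Σ kqᵢ/rᵢ = 47.1 V.
ΔV = V_B − V_A = -306 V.
W_ext = qΔV = (1.11×10⁻⁹ C)(-306 V) = -3.39×10⁻⁷ J.

-3.39×10⁻⁷ J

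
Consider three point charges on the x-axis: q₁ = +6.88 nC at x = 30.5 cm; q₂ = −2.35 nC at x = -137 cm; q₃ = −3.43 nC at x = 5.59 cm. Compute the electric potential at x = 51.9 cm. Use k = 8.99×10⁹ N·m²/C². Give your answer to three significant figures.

211 V

Electric potential is a scalar, so the contributions from each charge add algebraically: V = Σ kqᵢ/rᵢ.
Distances from the field point to each charge: r₁ = 0.214 m, r₂ = 1.89 m, r₃ = 0.463 m.
V = k[(6.88×10⁻⁹)/(0.214) + (-2.35×10⁻⁹)/(1.89) + (-3.43×10⁻⁹)/(0.463)] = 211 V.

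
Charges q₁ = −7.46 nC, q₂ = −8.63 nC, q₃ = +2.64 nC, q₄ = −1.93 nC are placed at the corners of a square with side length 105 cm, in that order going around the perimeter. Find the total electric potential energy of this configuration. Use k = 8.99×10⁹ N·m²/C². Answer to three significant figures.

The work to assemble the configuration equals its total potential energy, U = Σ kqᵢqⱼ/rᵢⱼ over all pairs.
The four side pairs have separation 1.05 m and the two diagonal pairs 1.48 m.
Summing all 6 pair terms gives U = 4.17×10⁻⁷ J.

4.17×10⁻⁷ J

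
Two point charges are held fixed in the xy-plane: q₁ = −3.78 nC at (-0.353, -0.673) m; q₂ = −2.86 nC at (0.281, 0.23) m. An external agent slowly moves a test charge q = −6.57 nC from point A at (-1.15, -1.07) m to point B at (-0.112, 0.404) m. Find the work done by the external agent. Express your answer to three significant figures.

2.57×10⁻⁷ J

For quasistatic motion the external work equals the change in potential energy: W_ext = qΔV = q(V_B − V_A).
At A: distances to the source charges are 0.890 m, 1.93 m; V_A = Σ kqᵢ/rᵢ = -51.5 V.
At B: distances to the source charges are 1.10 m, 0.430 m; V_B = Σ kqᵢ/rᵢ = -90.6 V.
ΔV = V_B − V_A = -39.1 V.
W_ext = qΔV = (-6.57×10⁻⁹ C)(-39.1 V) = 2.57×10⁻⁷ J.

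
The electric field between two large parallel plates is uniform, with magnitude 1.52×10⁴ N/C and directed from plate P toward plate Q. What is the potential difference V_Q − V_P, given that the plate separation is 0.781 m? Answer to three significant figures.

-1.19×10⁴ V

In a uniform field, potential decreases in the direction of E: ΔV = −E·d for a displacement d parallel to E.
Going from P to Q is a displacement of 0.781 m along the field, so V_Q − V_P = −Ed = -1.19×10⁴ V.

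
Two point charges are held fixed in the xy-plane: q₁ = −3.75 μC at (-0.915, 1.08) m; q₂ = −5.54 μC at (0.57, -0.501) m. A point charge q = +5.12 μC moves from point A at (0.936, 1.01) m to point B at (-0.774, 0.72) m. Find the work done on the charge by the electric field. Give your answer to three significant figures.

0.330 J

The work done by the electric force is W_field = −ΔU = −q(V_B − V_A) = q(V_A − V_B).
At A: distances to the source charges are 1.85 m, 1.55 m; V_A = Σ kqᵢ/rᵢ = -5.02×10⁴ V.
At B: distances to the source charges are 0.387 m, 1.82 m; V_B = Σ kqᵢ/rᵢ = -1.15×10⁵ V.
ΔV = V_B − V_A = -6.44×10⁴ V.
W_field = −qΔV = −(5.12×10⁻⁶ C)(-6.44×10⁴ V) = 0.330 J.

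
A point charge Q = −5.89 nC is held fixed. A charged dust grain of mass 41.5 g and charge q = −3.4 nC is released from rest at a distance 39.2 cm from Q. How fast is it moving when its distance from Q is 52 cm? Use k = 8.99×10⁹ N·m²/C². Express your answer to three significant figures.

2.33×10⁻³ m/s

Only the electrostatic force acts, so mechanical energy is conserved: ½mv² = U₁ − U₂ = kQq(1/r₁ − 1/r₂).
U₁ − U₂ = (8.99×10⁹ N·m²/C²)(-5.89×10⁻⁹ C)(-3.40×10⁻⁹ C)(1/0.392 − 1/0.520) = 1.13×10⁻⁷ J.
v = √(2·1.13×10⁻⁷/0.0415) = 2.33×10⁻³ m/s.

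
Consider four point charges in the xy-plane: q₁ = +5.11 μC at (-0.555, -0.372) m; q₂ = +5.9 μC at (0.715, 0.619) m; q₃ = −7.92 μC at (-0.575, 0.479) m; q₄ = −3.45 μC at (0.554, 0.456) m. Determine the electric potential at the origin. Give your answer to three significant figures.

Electric potential is a scalar, so the contributions from each charge add algebraically: V = Σ kqᵢ/rᵢ.
Distances from the field point to each charge: r₁ = 0.668 m, r₂ = 0.946 m, r₃ = 0.748 m, r₄ = 0.718 m.
V = k[(5.11×10⁻⁶)/(0.668) + (5.90×10⁻⁶)/(0.946) + (-7.92×10⁻⁶)/(0.748) + (-3.45×10⁻⁶)/(0.718)] = -1.35×10⁴ V.

-1.35×10⁴ V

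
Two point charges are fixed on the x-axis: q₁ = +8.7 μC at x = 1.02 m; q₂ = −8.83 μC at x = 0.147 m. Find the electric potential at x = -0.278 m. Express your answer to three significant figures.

-1.27×10⁵ V

Electric potential is a scalar, so the contributions from each charge add algebraically: V = Σ kqᵢ/rᵢ.
Distances from the field point to each charge: r₁ = 1.30 m, r₂ = 0.425 m.
V = k[(8.70×10⁻⁶)/(1.30) + (-8.83×10⁻⁶)/(0.425)] = -1.27×10⁵ V.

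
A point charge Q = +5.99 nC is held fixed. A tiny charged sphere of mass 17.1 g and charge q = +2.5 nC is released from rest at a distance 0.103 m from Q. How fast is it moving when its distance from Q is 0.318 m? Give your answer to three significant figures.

Only the electrostatic force acts, so mechanical energy is conserved: ½mv² = U₁ − U₂ = kQq(1/r₁ − 1/r₂).
U₁ − U₂ = (8.99×10⁹ N·m²/C²)(5.99×10⁻⁹ C)(2.50×10⁻⁹ C)(1/0.103 − 1/0.318) = 8.84×10⁻⁷ J.
v = √(2·8.84×10⁻⁷/0.0171) = 0.0102 m/s.

0.0102 m/s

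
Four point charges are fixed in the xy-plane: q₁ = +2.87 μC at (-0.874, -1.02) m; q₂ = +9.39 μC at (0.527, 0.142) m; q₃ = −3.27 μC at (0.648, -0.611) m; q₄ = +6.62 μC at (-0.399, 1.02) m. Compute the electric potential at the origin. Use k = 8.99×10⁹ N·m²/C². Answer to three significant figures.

1.95×10⁵ V

Electric potential is a scalar, so the contributions from each charge add algebraically: V = Σ kqᵢ/rᵢ.
Distances from the field point to each charge: r₁ = 1.34 m, r₂ = 0.546 m, r₃ = 0.891 m, r₄ = 1.10 m.
V = k[(2.87×10⁻⁶)/(1.34) + (9.39×10⁻⁶)/(0.546) + (-3.27×10⁻⁶)/(0.891) + (6.62×10⁻⁶)/(1.10)] = 1.95×10⁵ V.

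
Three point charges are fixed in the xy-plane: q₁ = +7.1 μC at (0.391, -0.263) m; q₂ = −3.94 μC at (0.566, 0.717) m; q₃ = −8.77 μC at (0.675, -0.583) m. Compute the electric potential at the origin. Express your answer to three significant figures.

The total potential is the scalar sum of each charge's contribution, V = Σ kqᵢ/rᵢ.
Distances from the field point to each charge: r₁ = 0.471 m, r₂ = 0.913 m, r₃ = 0.892 m.
V = k[(7.10×10⁻⁶)/(0.471) + (-3.94×10⁻⁶)/(0.913) + (-8.77×10⁻⁶)/(0.892)] = 8280 V.

8280 V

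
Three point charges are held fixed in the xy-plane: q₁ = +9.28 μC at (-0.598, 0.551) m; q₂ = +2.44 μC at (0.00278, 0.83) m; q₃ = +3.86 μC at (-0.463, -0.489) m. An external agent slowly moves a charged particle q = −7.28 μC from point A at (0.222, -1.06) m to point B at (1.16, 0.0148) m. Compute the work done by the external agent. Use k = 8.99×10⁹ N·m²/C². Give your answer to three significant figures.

For quasistatic motion the external work equals the change in potential energy: W_ext = qΔV = q(V_B − V_A).
At A: distances to the source charges are 1.81 m, 1.90 m, 0.892 m; V_A = Σ kqᵢ/rᵢ = 9.66×10⁴ V.
At B: distances to the source charges are 1.84 m, 1.42 m, 1.70 m; V_B = Σ kqᵢ/rᵢ = 8.13×10⁴ V.
ΔV = V_B − V_A = -1.53×10⁴ V.
W_ext = qΔV = (-7.28×10⁻⁶ C)(-1.53×10⁴ V) = 0.111 J.

0.111 J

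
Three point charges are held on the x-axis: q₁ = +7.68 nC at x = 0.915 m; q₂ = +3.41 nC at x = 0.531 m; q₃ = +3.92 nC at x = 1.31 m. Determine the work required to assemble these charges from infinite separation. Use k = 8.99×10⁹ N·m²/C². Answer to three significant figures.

1.45×10⁻⁶ J

The assembly work is the sum of pairwise potential energies, U = Σ_{i<j} kqᵢqⱼ/rᵢⱼ.
Pair separations: r₁₂ = 0.384 m, r₁₃ = 0.395 m, r₂₃ = 0.779 m.
U = (6.13×10⁻⁷) + (6.85×10⁻⁷) + (1.54×10⁻⁷) = 1.45×10⁻⁶ J.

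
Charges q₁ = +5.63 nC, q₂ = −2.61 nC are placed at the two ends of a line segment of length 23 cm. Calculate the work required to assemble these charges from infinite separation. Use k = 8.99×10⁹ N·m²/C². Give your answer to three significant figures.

-5.74×10⁻⁷ J

The assembly work is the sum of pairwise potential energies, U = Σ_{i<j} kqᵢqⱼ/rᵢⱼ.
The separation is r = 0.230 m.
U = (-5.74×10⁻⁷) = -5.74×10⁻⁷ J.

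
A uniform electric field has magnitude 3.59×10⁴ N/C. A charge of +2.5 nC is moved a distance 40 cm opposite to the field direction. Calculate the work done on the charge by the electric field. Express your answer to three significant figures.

-3.59×10⁻⁵ J

The potential change for a displacement 40 cm opposite to the field direction is ΔV = +Ed = 1.44×10⁴ V.
W_field = −qΔV = -3.59×10⁻⁵ J.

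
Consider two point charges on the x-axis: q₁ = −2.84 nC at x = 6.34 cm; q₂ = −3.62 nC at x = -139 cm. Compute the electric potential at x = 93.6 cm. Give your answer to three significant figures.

-43.3 V

The total potential is the scalar sum of each charge's contribution, V = Σ kqᵢ/rᵢ.
Distances from the field point to each charge: r₁ = 0.873 m, r₂ = 2.33 m.
V = k[(-2.84×10⁻⁹)/(0.873) + (-3.62×10⁻⁹)/(2.33)] = -43.3 V.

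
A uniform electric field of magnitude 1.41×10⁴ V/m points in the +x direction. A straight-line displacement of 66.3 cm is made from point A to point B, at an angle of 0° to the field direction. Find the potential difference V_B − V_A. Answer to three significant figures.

Only the component of displacement along E changes the potential: ΔV = −E·d·cosθ.
ΔV = −(1.41×10⁴ V/m)(0.663 m)cos0° = -9350 V.

-9350 V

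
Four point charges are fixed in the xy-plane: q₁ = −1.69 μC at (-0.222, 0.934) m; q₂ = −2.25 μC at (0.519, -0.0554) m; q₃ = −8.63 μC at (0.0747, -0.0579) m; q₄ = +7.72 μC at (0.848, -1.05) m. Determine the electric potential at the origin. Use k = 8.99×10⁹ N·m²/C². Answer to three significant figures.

Electric potential is a scalar, so the contributions from each charge add algebraically: V = Σ kqᵢ/rᵢ.
Distances from the field point to each charge: r₁ = 0.960 m, r₂ = 0.522 m, r₃ = 0.0945 m, r₄ = 1.35 m.
V = k[(-1.69×10⁻⁶)/(0.960) + (-2.25×10⁻⁶)/(0.522) + (-8.63×10⁻⁶)/(0.0945) + (7.72×10⁻⁶)/(1.35)] = -8.24×10⁵ V.

-8.24×10⁵ V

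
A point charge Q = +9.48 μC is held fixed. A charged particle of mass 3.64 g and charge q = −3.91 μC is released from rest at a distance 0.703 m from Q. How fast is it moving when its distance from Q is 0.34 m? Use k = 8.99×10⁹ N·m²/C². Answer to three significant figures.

16.7 m/s

Only the electrostatic force acts, so mechanical energy is conserved: ½mv² = U₁ − U₂ = kQq(1/r₁ − 1/r₂).
U₁ − U₂ = (8.99×10⁹ N·m²/C²)(9.48×10⁻⁶ C)(-3.91×10⁻⁶ C)(1/0.703 − 1/0.340) = 0.506 J.
v = √(2·0.506/3.64×10⁻³) = 16.7 m/s.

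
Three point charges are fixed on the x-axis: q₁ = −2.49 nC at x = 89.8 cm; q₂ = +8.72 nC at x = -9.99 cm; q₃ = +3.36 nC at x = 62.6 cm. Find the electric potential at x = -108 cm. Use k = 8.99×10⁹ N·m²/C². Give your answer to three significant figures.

Electric potential is a scalar, so the contributions from each charge add algebraically: V = Σ kqᵢ/rᵢ.
Distances from the field point to each charge: r₁ = 1.98 m, r₂ = 0.980 m, r₃ = 1.71 m.
V = k[(-2.49×10⁻⁹)/(1.98) + (8.72×10⁻⁹)/(0.980) + (3.36×10⁻⁹)/(1.71)] = 86.4 V.

86.4 V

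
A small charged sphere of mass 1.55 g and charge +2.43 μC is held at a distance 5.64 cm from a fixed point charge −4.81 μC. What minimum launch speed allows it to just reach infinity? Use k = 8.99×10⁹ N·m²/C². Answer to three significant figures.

To just escape, total mechanical energy must reach zero at infinity: ½mv²_min + U = 0, so ½mv²_min = −U = |kQq|/r.
|U| = |kQq|/r = (8.99×10⁹ N·m²/C²)(4.81×10⁻⁶)(2.43×10⁻⁶)/(0.0564) = 1.86 J.
v_min = √(2|U|/m) = √(2·1.86/1.55×10⁻³) = 49.0 m/s.

49.0 m/s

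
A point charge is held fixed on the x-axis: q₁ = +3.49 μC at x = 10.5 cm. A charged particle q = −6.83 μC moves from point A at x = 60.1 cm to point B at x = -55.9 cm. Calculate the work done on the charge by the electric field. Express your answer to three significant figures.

The work done by the electric force is W_field = −ΔU = −q(V_B − V_A) = q(V_A − V_B).
At A: distance to the source charge is 0.496 m; V_A = kq₁/r = 6.33×10⁴ V.
At B: distance to the source charge is 0.664 m; V_B = kq₁/r = 4.73×10⁴ V.
ΔV = V_B − V_A = -1.60×10⁴ V.
W_field = −qΔV = −(-6.83×10⁻⁶ C)(-1.60×10⁴ V) = -0.109 J.

-0.109 J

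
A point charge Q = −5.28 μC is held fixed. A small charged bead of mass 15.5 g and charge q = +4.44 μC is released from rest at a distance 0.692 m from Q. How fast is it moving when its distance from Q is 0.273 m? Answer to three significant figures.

Only the electrostatic force acts, so mechanical energy is conserved: ½mv² = U₁ − U₂ = kQq(1/r₁ − 1/r₂).
U₁ − U₂ = (8.99×10⁹ N·m²/C²)(-5.28×10⁻⁶ C)(4.44×10⁻⁶ C)(1/0.692 − 1/0.273) = 0.467 J.
v = √(2·0.467/0.0155) = 7.77 m/s.

7.77 m/s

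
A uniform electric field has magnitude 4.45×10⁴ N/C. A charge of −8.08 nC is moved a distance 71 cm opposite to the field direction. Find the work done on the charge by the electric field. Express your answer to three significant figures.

The potential change for a displacement 71 cm opposite to the field direction is ΔV = +Ed = 3.16×10⁴ V.
W_field = −qΔV = 2.55×10⁻⁴ J.

2.55×10⁻⁴ J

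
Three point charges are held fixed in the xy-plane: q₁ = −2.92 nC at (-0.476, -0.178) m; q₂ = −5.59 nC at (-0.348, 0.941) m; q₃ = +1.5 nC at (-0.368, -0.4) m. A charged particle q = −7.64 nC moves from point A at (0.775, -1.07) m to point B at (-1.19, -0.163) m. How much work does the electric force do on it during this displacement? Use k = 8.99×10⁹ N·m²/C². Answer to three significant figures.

The work done by the electric force is W_field = −ΔU = −q(V_B − V_A) = q(V_A − V_B).
At A: distances to the source charges are 1.54 m, 2.30 m, 1.32 m; V_A = Σ kqᵢ/rᵢ = -28.7 V.
At B: distances to the source charges are 0.714 m, 1.39 m, 0.855 m; V_B = Σ kqᵢ/rᵢ = -57.2 V.
ΔV = V_B − V_A = -28.5 V.
W_field = −qΔV = −(-7.64×10⁻⁹ C)(-28.5 V) = -2.17×10⁻⁷ J.

-2.17×10⁻⁷ J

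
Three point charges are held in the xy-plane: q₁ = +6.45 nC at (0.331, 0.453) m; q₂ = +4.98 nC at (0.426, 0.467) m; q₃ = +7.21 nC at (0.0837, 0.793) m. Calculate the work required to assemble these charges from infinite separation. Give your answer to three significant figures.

The work to assemble the configuration equals its total potential energy, U = Σ kqᵢqⱼ/rᵢⱼ over all pairs.
Pair separations: r₁₂ = 0.0960 m, r₁₃ = 0.420 m, r₂₃ = 0.473 m.
U = (3.01×10⁻⁶) + (9.94×10⁻⁷) + (6.83×10⁻⁷) = 4.68×10⁻⁶ J.

4.68×10⁻⁶ J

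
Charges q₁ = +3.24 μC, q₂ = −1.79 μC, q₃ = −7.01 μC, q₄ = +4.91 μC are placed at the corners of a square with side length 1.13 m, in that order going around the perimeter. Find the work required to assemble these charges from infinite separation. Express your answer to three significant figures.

The assembly work is the sum of pairwise potential energies, U = Σ_{i<j} kqᵢqⱼ/rᵢⱼ.
The four side pairs have separation 1.13 m and the two diagonal pairs 1.60 m.
Summing all 6 pair terms gives U = -0.271 J.

-0.271 J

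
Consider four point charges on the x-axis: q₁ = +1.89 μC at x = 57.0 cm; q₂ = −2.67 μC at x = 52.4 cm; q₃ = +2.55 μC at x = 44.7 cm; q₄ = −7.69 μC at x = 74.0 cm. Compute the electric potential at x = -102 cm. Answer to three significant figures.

Electric potential is a scalar, so the contributions from each charge add algebraically: V = Σ kqᵢ/rᵢ.
Distances from the field point to each charge: r₁ = 1.59 m, r₂ = 1.54 m, r₃ = 1.47 m, r₄ = 1.76 m.
V = k[(1.89×10⁻⁶)/(1.59) + (-2.67×10⁻⁶)/(1.54) + (2.55×10⁻⁶)/(1.47) + (-7.69×10⁻⁶)/(1.76)] = -2.85×10⁴ V.

-2.85×10⁴ V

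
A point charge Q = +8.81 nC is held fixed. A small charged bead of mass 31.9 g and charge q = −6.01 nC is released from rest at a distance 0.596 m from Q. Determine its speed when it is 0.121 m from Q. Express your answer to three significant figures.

0.0140 m/s

Only the electrostatic force acts, so mechanical energy is conserved: ½mv² = U₁ − U₂ = kQq(1/r₁ − 1/r₂).
U₁ − U₂ = (8.99×10⁹ N·m²/C²)(8.81×10⁻⁹ C)(-6.01×10⁻⁹ C)(1/0.596 − 1/0.121) = 3.14×10⁻⁶ J.
v = √(2·3.14×10⁻⁶/0.0319) = 0.0140 m/s.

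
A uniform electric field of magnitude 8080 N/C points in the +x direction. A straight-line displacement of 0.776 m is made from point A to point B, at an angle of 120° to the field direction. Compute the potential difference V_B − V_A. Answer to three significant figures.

Only the component of displacement along E changes the potential: ΔV = −E·d·cosθ.
ΔV = −(8080 V/m)(0.776 m)cos120° = 3140 V.

3140 V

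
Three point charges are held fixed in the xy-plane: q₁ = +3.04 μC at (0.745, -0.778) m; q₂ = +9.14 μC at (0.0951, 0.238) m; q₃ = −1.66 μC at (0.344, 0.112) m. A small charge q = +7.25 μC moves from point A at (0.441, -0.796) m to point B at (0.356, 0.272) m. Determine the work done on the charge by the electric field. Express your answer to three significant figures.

-0.688 J

The work done by the electric force is W_field = −ΔU = −q(V_B − V_A) = q(V_A − V_B).
At A: distances to the source charges are 0.305 m, 1.09 m, 0.913 m; V_A = Σ kqᵢ/rᵢ = 1.49×10⁵ V.
At B: distances to the source charges are 1.12 m, 0.263 m, 0.160 m; V_B = Σ kqᵢ/rᵢ = 2.44×10⁵ V.
ΔV = V_B − V_A = 9.49×10⁴ V.
W_field = −qΔV = −(7.25×10⁻⁶ C)(9.49×10⁴ V) = -0.688 J.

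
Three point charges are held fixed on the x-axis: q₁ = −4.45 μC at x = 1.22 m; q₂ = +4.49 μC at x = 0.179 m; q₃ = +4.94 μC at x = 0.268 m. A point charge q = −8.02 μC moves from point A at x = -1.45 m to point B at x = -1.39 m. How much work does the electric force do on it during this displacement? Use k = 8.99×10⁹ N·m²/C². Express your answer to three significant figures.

The work done by the electric force is W_field = −ΔU = −q(V_B − V_A) = q(V_A − V_B).
At A: distances to the source charges are 2.67 m, 1.63 m, 1.72 m; V_A = Σ kqᵢ/rᵢ = 3.56×10⁴ V.
At B: distances to the source charges are 2.61 m, 1.57 m, 1.66 m; V_B = Σ kqᵢ/rᵢ = 3.72×10⁴ V.
ΔV = V_B − V_A = 1540 V.
W_field = −qΔV = −(-8.02×10⁻⁶ C)(1540 V) = 0.0123 J.

0.0123 J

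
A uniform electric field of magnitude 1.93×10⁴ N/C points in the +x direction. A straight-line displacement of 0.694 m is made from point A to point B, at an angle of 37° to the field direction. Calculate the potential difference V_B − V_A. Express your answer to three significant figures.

Only the component of displacement along E changes the potential: ΔV = −E·d·cosθ.
ΔV = −(1.93×10⁴ V/m)(0.694 m)cos37° = -1.07×10⁴ V.

-1.07×10⁴ V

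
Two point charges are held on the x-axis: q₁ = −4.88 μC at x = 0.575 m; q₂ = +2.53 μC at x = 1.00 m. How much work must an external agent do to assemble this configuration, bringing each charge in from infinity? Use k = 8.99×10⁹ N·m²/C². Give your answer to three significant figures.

The work to assemble the configuration equals its total potential energy, U = Σ kqᵢqⱼ/rᵢⱼ over all pairs.
Pair separations: r₁₂ = 0.425 m.
U = (-0.261) = -0.261 J.

-0.261 J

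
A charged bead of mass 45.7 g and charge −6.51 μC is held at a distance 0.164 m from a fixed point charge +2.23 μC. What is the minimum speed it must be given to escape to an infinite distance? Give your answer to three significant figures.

5.90 m/s

To just escape, total mechanical energy must reach zero at infinity: ½mv²_min + U = 0, so ½mv²_min = −U = |kQq|/r.
|U| = |kQq|/r = (8.99×10⁹ N·m²/C²)(2.23×10⁻⁶)(6.51×10⁻⁶)/(0.164) = 0.796 J.
v_min = √(2|U|/m) = √(2·0.796/0.0457) = 5.90 m/s.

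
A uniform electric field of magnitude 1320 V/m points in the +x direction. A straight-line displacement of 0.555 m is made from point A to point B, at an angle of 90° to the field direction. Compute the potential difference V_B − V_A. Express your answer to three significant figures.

0 V

Only the component of displacement along E changes the potential: ΔV = −E·d·cosθ.
ΔV = −(1320 V/m)(0.555 m)cos90° = 0 V.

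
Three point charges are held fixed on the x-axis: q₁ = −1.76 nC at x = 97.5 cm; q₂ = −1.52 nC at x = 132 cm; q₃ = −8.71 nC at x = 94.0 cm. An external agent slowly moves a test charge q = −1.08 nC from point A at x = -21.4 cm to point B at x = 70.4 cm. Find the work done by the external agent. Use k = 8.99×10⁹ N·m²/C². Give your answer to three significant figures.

3.48×10⁻⁷ J

For quasistatic motion the external work equals the change in potential energy: W_ext = qΔV = q(V_B − V_A).
At A: distances to the source charges are 1.19 m, 1.53 m, 1.15 m; V_A = Σ kqᵢ/rᵢ = -90.1 V.
At B: distances to the source charges are 0.271 m, 0.616 m, 0.236 m; V_B = Σ kqᵢ/rᵢ = -412 V.
ΔV = V_B − V_A = -322 V.
W_ext = qΔV = (-1.08×10⁻⁹ C)(-322 V) = 3.48×10⁻⁷ J.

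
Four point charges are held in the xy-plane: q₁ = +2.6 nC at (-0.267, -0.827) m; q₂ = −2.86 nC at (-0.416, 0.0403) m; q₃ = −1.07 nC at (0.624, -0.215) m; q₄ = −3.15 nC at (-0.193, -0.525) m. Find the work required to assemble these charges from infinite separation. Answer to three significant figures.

-1.42×10⁻⁷ J

The work to assemble the configuration equals its total potential energy, U = Σ kqᵢqⱼ/rᵢⱼ over all pairs.
Pair separations: r₁₂ = 0.880 m, r₁₃ = 1.08 m, r₁₄ = 0.311 m, r₂₃ = 1.07 m, r₂₄ = 0.608 m, r₃₄ = 0.874 m.
Summing all 6 pair terms gives U = -1.42×10⁻⁷ J.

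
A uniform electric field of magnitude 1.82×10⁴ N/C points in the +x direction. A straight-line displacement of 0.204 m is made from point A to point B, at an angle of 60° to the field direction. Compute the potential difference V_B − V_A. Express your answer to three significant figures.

-1860 V

Only the component of displacement along E changes the potential: ΔV = −E·d·cosθ.
ΔV = −(1.82×10⁴ V/m)(0.204 m)cos60° = -1860 V.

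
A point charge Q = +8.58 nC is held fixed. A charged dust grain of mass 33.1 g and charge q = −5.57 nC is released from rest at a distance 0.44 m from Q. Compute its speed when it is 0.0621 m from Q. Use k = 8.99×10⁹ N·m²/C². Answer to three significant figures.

0.0189 m/s

Only the electrostatic force acts, so mechanical energy is conserved: ½mv² = U₁ − U₂ = kQq(1/r₁ − 1/r₂).
U₁ − U₂ = (8.99×10⁹ N·m²/C²)(8.58×10⁻⁹ C)(-5.57×10⁻⁹ C)(1/0.440 − 1/0.0621) = 5.94×10⁻⁶ J.
v = √(2·5.94×10⁻⁶/0.0331) = 0.0189 m/s.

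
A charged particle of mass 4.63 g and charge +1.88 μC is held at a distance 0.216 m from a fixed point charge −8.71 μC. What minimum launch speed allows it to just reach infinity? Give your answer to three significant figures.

17.2 m/s

To just escape, total mechanical energy must reach zero at infinity: ½mv²_min + U = 0, so ½mv²_min = −U = |kQq|/r.
|U| = |kQq|/r = (8.99×10⁹ N·m²/C²)(8.71×10⁻⁶)(1.88×10⁻⁶)/(0.216) = 0.682 J.
v_min = √(2|U|/m) = √(2·0.682/4.63×10⁻³) = 17.2 m/s.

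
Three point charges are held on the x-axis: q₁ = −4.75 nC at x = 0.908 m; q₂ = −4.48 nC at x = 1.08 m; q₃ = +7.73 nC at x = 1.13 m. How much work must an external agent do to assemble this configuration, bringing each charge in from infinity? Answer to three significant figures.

The work to assemble the configuration equals its total potential energy, U = Σ kqᵢqⱼ/rᵢⱼ over all pairs.
Pair separations: r₁₂ = 0.172 m, r₁₃ = 0.222 m, r₂₃ = 0.0500 m.
U = (1.11×10⁻⁶) + (-1.49×10⁻⁶) + (-6.23×10⁻⁶) = -6.60×10⁻⁶ J.

-6.60×10⁻⁶ J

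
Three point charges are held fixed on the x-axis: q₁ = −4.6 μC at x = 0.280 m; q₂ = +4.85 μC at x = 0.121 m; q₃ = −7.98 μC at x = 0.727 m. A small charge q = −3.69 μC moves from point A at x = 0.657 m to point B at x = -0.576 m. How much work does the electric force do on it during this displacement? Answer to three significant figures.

The work done by the electric force is W_field = −ΔU = −q(V_B − V_A) = q(V_A − V_B).
At A: distances to the source charges are 0.377 m, 0.536 m, 0.0700 m; V_A = Σ kqᵢ/rᵢ = -1.05×10⁶ V.
At B: distances to the source charges are 0.856 m, 0.697 m, 1.30 m; V_B = Σ kqᵢ/rᵢ = -4.08×10⁴ V.
ΔV = V_B − V_A = 1.01×10⁶ V.
W_field = −qΔV = −(-3.69×10⁻⁶ C)(1.01×10⁶ V) = 3.74 J.

3.74 J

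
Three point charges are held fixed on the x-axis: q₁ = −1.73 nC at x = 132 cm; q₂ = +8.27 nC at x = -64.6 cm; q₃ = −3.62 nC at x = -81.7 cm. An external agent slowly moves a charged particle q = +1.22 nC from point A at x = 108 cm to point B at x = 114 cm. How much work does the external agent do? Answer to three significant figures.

For quasistatic motion the external work equals the change in potential energy: W_ext = qΔV = q(V_B − V_A).
At A: distances to the source charges are 0.240 m, 1.73 m, 1.90 m; V_A = Σ kqᵢ/rᵢ = -38.9 V.
At B: distances to the source charges are 0.180 m, 1.79 m, 1.96 m; V_B = Σ kqᵢ/rᵢ = -61.4 V.
ΔV = V_B − V_A = -22.5 V.
W_ext = qΔV = (1.22×10⁻⁹ C)(-22.5 V) = -2.75×10⁻⁸ J.

-2.75×10⁻⁸ J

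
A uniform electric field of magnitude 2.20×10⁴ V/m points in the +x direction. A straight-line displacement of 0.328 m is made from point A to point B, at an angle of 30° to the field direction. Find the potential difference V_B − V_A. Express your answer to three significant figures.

-6250 V

Only the component of displacement along E changes the potential: ΔV = −E·d·cosθ.
ΔV = −(2.20×10⁴ V/m)(0.328 m)cos30° = -6250 V.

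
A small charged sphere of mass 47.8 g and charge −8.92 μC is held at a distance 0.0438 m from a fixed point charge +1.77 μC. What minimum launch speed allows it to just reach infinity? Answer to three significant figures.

To just escape, total mechanical energy must reach zero at infinity: ½mv²_min + U = 0, so ½mv²_min = −U = |kQq|/r.
|U| = |kQq|/r = (8.99×10⁹ N·m²/C²)(1.77×10⁻⁶)(8.92×10⁻⁶)/(0.0438) = 3.24 J.
v_min = √(2|U|/m) = √(2·3.24/0.0478) = 11.6 m/s.

11.6 m/s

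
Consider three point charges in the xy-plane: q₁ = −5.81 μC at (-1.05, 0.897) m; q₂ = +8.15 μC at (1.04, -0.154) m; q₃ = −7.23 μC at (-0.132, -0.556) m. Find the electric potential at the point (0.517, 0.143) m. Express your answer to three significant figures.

2.36×10⁴ V

Electric potential is a scalar, so the contributions from each charge add algebraically: V = Σ kqᵢ/rᵢ.
Distances from the field point to each charge: r₁ = 1.74 m, r₂ = 0.601 m, r₃ = 0.954 m.
V = k[(-5.81×10⁻⁶)/(1.74) + (8.15×10⁻⁶)/(0.601) + (-7.23×10⁻⁶)/(0.954)] = 2.36×10⁴ V.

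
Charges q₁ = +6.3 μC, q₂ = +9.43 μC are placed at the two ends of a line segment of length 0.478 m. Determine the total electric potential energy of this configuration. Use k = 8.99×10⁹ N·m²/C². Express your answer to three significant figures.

The assembly work is the sum of pairwise potential energies, U = Σ_{i<j} kqᵢqⱼ/rᵢⱼ.
The separation is r = 0.478 m.
U = (1.12) = 1.12 J.

1.12 J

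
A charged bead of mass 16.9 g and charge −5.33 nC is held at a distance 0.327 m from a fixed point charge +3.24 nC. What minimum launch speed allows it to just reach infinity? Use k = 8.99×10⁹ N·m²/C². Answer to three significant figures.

7.50×10⁻³ m/s

To just escape, total mechanical energy must reach zero at infinity: ½mv²_min + U = 0, so ½mv²_min = −U = |kQq|/r.
|U| = |kQq|/r = (8.99×10⁹ N·m²/C²)(3.24×10⁻⁹)(5.33×10⁻⁹)/(0.327) = 4.75×10⁻⁷ J.
v_min = √(2|U|/m) = √(2·4.75×10⁻⁷/0.0169) = 7.50×10⁻³ m/s.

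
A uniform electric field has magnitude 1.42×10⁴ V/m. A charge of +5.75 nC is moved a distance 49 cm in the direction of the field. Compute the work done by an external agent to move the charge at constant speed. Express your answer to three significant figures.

The potential change for a displacement 49 cm in the direction of the field is ΔV = −Ed = -6960 V.
W_ext = qΔV = -4.00×10⁻⁵ J.

-4.00×10⁻⁵ J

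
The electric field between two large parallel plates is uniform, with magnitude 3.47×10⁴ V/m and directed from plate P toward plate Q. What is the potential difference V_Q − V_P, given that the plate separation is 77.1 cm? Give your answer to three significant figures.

-2.68×10⁴ V

In a uniform field, potential decreases in the direction of E: ΔV = −E·d for a displacement d parallel to E.
Going from P to Q is a displacement of 77.1 cm along the field, so V_Q − V_P = −Ed = -2.68×10⁴ V.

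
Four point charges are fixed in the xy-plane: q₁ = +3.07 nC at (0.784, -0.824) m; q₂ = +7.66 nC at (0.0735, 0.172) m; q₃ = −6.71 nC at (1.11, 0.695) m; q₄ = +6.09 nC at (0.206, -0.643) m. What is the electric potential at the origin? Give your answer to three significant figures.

427 V

Electric potential is a scalar, so the contributions from each charge add algebraically: V = Σ kqᵢ/rᵢ.
Distances from the field point to each charge: r₁ = 1.14 m, r₂ = 0.187 m, r₃ = 1.31 m, r₄ = 0.675 m.
V = k[(3.07×10⁻⁹)/(1.14) + (7.66×10⁻⁹)/(0.187) + (-6.71×10⁻⁹)/(1.31) + (6.09×10⁻⁹)/(0.675)] = 427 V.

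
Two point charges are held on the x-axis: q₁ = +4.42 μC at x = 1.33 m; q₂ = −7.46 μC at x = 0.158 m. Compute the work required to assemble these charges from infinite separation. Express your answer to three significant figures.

-0.253 J

The assembly work is the sum of pairwise potential energies, U = Σ_{i<j} kqᵢqⱼ/rᵢⱼ.
Pair separations: r₁₂ = 1.17 m.
U = (-0.253) = -0.253 J.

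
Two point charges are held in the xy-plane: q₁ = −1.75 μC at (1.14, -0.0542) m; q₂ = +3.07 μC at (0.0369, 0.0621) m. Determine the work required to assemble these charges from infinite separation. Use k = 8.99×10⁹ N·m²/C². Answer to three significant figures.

-0.0435 J

The assembly work is the sum of pairwise potential energies, U = Σ_{i<j} kqᵢqⱼ/rᵢⱼ.
Pair separations: r₁₂ = 1.11 m.
U = (-0.0435) = -0.0435 J.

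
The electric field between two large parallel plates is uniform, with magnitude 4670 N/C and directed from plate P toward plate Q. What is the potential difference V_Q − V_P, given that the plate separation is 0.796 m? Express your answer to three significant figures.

-3720 V

In a uniform field, potential decreases in the direction of E: ΔV = −E·d for a displacement d parallel to E.
Going from P to Q is a displacement of 0.796 m along the field, so V_Q − V_P = −Ed = -3720 V.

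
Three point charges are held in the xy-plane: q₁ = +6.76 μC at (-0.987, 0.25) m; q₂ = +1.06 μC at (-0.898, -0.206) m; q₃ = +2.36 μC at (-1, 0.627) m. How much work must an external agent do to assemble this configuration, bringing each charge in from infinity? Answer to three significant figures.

The work to assemble the configuration equals its total potential energy, U = Σ kqᵢqⱼ/rᵢⱼ over all pairs.
Pair separations: r₁₂ = 0.465 m, r₁₃ = 0.377 m, r₂₃ = 0.839 m.
U = (0.139) + (0.380) + (0.0268) = 0.546 J.

0.546 J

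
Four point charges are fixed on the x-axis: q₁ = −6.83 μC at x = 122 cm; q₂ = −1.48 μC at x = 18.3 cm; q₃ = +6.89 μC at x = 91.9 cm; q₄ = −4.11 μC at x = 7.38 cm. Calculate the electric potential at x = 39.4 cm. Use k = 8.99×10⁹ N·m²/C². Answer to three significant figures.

The total potential is the scalar sum of each charge's contribution, V = Σ kqᵢ/rᵢ.
Distances from the field point to each charge: r₁ = 0.826 m, r₂ = 0.211 m, r₃ = 0.525 m, r₄ = 0.320 m.
V = k[(-6.83×10⁻⁶)/(0.826) + (-1.48×10⁻⁶)/(0.211) + (6.89×10⁻⁶)/(0.525) + (-4.11×10⁻⁶)/(0.320)] = -1.35×10⁵ V.

-1.35×10⁵ V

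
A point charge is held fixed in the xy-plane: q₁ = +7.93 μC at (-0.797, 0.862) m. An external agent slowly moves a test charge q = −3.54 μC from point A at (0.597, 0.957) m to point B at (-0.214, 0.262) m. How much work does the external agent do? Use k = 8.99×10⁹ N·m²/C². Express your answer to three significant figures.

For quasistatic motion the external work equals the change in potential energy: W_ext = qΔV = q(V_B − V_A).
At A: distance to the source charge is 1.40 m; V_A = kq₁/r = 5.10×10⁴ V.
At B: distance to the source charge is 0.837 m; V_B = kq₁/r = 8.52×10⁴ V.
ΔV = V_B − V_A = 3.42×10⁴ V.
W_ext = qΔV = (-3.54×10⁻⁶ C)(3.42×10⁴ V) = -0.121 J.

-0.121 J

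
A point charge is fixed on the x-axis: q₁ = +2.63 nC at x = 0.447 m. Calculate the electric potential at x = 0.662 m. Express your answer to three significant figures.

110 V

Electric potential is a scalar, so the contributions from each charge add algebraically: V = Σ kqᵢ/rᵢ.
V = k[(2.63×10⁻⁹)/(0.215)] = 110 V.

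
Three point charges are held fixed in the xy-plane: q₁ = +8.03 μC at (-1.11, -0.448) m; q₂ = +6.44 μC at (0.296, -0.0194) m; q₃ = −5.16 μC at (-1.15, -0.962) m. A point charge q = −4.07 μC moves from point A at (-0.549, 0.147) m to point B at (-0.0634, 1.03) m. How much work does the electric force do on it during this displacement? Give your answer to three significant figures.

-0.192 J

The work done by the electric force is W_field = −ΔU = −q(V_B − V_A) = q(V_A − V_B).
At A: distances to the source charges are 0.818 m, 0.861 m, 1.26 m; V_A = Σ kqᵢ/rᵢ = 1.19×10⁵ V.
At B: distances to the source charges are 1.81 m, 1.11 m, 2.27 m; V_B = Σ kqᵢ/rᵢ = 7.16×10⁴ V.
ΔV = V_B − V_A = -4.71×10⁴ V.
W_field = −qΔV = −(-4.07×10⁻⁶ C)(-4.71×10⁴ V) = -0.192 J.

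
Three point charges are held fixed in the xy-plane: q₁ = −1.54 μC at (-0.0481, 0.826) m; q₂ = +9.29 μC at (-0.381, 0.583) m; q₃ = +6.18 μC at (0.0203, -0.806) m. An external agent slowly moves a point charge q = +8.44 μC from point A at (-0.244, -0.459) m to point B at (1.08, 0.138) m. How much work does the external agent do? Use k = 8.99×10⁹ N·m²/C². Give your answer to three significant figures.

For quasistatic motion the external work equals the change in potential energy: W_ext = qΔV = q(V_B − V_A).
At A: distances to the source charges are 1.30 m, 1.05 m, 0.436 m; V_A = Σ kqᵢ/rᵢ = 1.96×10⁵ V.
At B: distances to the source charges are 1.32 m, 1.53 m, 1.42 m; V_B = Σ kqᵢ/rᵢ = 8.34×10⁴ V.
ΔV = V_B − V_A = -1.13×10⁵ V.
W_ext = qΔV = (8.44×10⁻⁶ C)(-1.13×10⁵ V) = -0.952 J.

-0.952 J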